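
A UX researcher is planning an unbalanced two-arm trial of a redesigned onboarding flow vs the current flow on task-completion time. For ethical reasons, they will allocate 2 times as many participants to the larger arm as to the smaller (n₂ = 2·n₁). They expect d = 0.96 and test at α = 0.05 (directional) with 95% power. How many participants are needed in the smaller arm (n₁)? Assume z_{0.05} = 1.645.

With allocation ratio k = n₂/n₁ = 2, Var(x̄₁−x̄₂) = σ²(1/n₁ + 1/(k·n₁)) = σ²·(k+1)/(k·n₁).
So n₁ = (1 + 1/k)·((z_{α} + z_β)/d)² = 1.500 × (3.290/0.96)².
n₁ = 1.500 × 11.74 = 17.6.
Round up: n₁ = 18, giving n₂ = 2 × 18 = 36.

n₁ = 18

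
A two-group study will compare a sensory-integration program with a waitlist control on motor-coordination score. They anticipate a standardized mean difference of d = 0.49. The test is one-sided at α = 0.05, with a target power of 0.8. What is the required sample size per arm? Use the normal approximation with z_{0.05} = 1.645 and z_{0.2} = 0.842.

For two independent groups with equal n: n = 2·((z_{α} + z_β) / d)².
z_{α} + z_β = 1.645 + 0.842 = 2.487.
n = 2 × (2.487 / 0.49)² = 2 × 5.076² = 2 × 25.76 = 51.5.
Round up to the next whole participant.

n = 52 per group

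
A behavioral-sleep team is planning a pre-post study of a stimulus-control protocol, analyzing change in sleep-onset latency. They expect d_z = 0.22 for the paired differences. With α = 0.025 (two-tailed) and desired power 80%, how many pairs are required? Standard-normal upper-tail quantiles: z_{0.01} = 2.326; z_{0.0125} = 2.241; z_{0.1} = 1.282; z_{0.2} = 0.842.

n = 197 pairs

For a paired (one-sample on differences) test: n = ((z_{α/2} + z_β) / d)².
z_{α/2} + z_β = 2.241 + 0.842 = 3.083.
n = (3.083 / 0.22)² = 14.014² = 196.38.
Round up.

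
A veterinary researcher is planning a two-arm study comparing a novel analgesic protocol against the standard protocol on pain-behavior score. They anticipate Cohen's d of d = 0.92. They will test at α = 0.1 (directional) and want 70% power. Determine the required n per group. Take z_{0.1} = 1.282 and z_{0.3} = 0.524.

n = 8 per group

For two independent groups with equal n: n = 2·((z_{α} + z_β) / d)².
z_{α} + z_β = 1.282 + 0.524 = 1.806.
n = 2 × (1.806 / 0.92)² = 2 × 1.963² = 2 × 3.85 = 7.7.
Round up to the next whole participant.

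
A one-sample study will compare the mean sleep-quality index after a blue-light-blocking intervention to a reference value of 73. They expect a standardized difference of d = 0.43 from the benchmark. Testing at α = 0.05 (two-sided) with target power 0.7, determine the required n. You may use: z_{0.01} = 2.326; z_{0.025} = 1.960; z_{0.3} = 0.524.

For a one-sample test: n = ((z_{α/2} + z_β) / d)².
z_{α/2} + z_β = 1.960 + 0.524 = 2.484.
n = (2.484 / 0.43)² = 5.777² = 33.37.
Round up.

n = 34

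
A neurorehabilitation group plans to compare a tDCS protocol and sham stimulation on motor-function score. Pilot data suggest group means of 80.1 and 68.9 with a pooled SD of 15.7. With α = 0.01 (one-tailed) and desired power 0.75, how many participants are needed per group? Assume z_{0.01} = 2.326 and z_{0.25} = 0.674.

Cohen's d = |M₁ − M₂| / SD_pooled = |80.1 − 68.9| / 15.7 = 11.2 / 15.7 = 0.713.
For two independent groups with equal n: n = 2·((z_{α} + z_β) / d)².
z_{α} + z_β = 2.326 + 0.674 = 3.000.
n = 2 × (3.000 / 0.713)² = 2 × 4.208² = 2 × 17.70 = 35.4.
Round up to the next whole participant.

n = 36 per group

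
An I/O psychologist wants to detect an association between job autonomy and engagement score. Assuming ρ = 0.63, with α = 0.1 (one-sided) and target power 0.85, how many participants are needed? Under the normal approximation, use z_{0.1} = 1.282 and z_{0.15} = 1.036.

n = 13

Fisher's z: C = ½·ln((1+r)/(1−r)) = ½·ln(4.4054) = 0.7414.
n = ((z_{α} + z_β)/C)² + 3.
(1.282 + 1.036) / 0.7414 = 2.318 / 0.7414 = 3.127.
n = 3.127² + 3 = 9.78 + 3 = 12.8.
Round up.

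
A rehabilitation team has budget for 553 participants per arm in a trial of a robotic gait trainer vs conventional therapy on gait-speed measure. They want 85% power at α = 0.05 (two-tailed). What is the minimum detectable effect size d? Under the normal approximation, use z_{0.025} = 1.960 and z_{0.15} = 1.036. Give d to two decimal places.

d_min ≈ 0.18

For two independent groups of n = 553 each: d_min = (z_{α/2} + z_β)·√(2/n).
z-sum = 1.960 + 1.036 = 2.996.
d_min = 2.996 × √(2/553) = 2.996 × 0.0601 = 0.180.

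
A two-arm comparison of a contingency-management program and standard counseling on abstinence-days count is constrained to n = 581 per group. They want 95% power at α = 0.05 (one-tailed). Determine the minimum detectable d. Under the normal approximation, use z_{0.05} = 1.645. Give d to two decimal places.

d_min ≈ 0.19

For two independent groups of n = 581 each: d_min = (z_{α} + z_β)·√(2/n).
z-sum = 1.645 + 1.645 = 3.290.
d_min = 3.290 × √(2/581) = 3.290 × 0.0587 = 0.193.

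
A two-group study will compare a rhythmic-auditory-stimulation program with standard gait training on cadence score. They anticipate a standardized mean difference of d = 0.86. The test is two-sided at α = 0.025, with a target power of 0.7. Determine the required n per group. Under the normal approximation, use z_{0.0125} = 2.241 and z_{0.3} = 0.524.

n = 21 per group

For two independent groups with equal n: n = 2·((z_{α/2} + z_β) / d)².
z_{α/2} + z_β = 2.241 + 0.524 = 2.765.
n = 2 × (2.765 / 0.86)² = 2 × 3.215² = 2 × 10.34 = 20.7.
Round up to the next whole participant.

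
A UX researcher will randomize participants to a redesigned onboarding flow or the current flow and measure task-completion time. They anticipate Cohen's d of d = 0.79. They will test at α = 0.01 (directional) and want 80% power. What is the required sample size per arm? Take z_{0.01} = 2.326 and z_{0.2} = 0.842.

n = 33 per group

For two independent groups with equal n: n = 2·((z_{α} + z_β) / d)².
z_{α} + z_β = 2.326 + 0.842 = 3.168.
n = 2 × (3.168 / 0.79)² = 2 × 4.010² = 2 × 16.08 = 32.2.
Round up to the next whole participant.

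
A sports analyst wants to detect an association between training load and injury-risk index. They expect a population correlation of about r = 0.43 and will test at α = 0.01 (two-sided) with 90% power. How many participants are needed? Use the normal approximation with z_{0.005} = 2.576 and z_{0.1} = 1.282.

Fisher's z: C = ½·ln((1+r)/(1−r)) = ½·ln(2.5088) = 0.4599.
n = ((z_{α/2} + z_β)/C)² + 3.
(2.576 + 1.282) / 0.4599 = 3.858 / 0.4599 = 8.389.
n = 8.389² + 3 = 70.37 + 3 = 73.4.
Round up.

n = 74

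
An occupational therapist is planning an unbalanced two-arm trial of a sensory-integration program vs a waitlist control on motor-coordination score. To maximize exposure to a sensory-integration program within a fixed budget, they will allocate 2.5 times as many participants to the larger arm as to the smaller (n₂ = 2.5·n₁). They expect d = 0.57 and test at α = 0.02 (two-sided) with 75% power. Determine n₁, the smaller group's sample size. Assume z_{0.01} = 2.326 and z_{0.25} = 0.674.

With allocation ratio k = n₂/n₁ = 2.5, Var(x̄₁−x̄₂) = σ²(1/n₁ + 1/(k·n₁)) = σ²·(k+1)/(k·n₁).
So n₁ = (1 + 1/k)·((z_{α/2} + z_β)/d)² = 1.400 × (3.000/0.57)².
n₁ = 1.400 × 27.70 = 38.8.
Round up: n₁ = 39, giving n₂ = ⌈2.5 × 39⌉ = ⌈97.5⌉ = 98.

n₁ = 39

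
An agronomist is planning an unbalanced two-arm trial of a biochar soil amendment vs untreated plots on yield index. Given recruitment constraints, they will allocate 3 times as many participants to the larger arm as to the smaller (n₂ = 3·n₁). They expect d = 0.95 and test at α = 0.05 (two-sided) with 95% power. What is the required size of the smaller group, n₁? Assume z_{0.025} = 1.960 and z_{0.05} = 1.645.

n₁ = 20

With allocation ratio k = n₂/n₁ = 3, Var(x̄₁−x̄₂) = σ²(1/n₁ + 1/(k·n₁)) = σ²·(k+1)/(k·n₁).
So n₁ = (1 + 1/k)·((z_{α/2} + z_β)/d)² = 1.333 × (3.605/0.95)².
n₁ = 1.333 × 14.40 = 19.2.
Round up: n₁ = 20, giving n₂ = 3 × 20 = 60.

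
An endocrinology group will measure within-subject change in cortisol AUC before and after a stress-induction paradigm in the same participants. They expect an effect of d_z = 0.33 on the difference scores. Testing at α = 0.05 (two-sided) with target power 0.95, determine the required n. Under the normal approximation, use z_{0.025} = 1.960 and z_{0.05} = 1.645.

For a paired (one-sample on differences) test: n = ((z_{α/2} + z_β) / d)².
z_{α/2} + z_β = 1.960 + 1.645 = 3.605.
n = (3.605 / 0.33)² = 10.924² = 119.34.
Round up.

n = 120 pairs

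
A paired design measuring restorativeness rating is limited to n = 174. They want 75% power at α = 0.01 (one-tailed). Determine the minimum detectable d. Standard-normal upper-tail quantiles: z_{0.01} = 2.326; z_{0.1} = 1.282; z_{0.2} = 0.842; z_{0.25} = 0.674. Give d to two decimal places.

For a single sample (or paired design) of n = 174: d_min = (z_{α} + z_β)/√n.
z-sum = 2.326 + 0.674 = 3.000.
d_min = 3.000 / √174 = 3.000 / 13.191 = 0.227.

d_min ≈ 0.23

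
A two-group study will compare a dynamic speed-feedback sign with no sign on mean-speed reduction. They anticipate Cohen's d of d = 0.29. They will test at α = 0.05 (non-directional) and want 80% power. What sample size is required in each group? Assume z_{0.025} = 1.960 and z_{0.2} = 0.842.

n = 187 per group

For two independent groups with equal n: n = 2·((z_{α/2} + z_β) / d)².
z_{α/2} + z_β = 1.960 + 0.842 = 2.802.
n = 2 × (2.802 / 0.29)² = 2 × 9.662² = 2 × 93.36 = 186.7.
Round up to the next whole participant.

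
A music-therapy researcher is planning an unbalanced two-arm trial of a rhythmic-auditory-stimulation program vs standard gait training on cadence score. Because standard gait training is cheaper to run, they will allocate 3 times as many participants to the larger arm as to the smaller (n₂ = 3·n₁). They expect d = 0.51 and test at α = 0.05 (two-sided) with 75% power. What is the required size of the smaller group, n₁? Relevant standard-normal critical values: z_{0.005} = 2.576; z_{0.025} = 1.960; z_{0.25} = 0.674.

n₁ = 36

With allocation ratio k = n₂/n₁ = 3, Var(x̄₁−x̄₂) = σ²(1/n₁ + 1/(k·n₁)) = σ²·(k+1)/(k·n₁).
So n₁ = (1 + 1/k)·((z_{α/2} + z_β)/d)² = 1.333 × (2.634/0.51)².
n₁ = 1.333 × 26.67 = 35.6.
Round up: n₁ = 36, giving n₂ = 3 × 36 = 108.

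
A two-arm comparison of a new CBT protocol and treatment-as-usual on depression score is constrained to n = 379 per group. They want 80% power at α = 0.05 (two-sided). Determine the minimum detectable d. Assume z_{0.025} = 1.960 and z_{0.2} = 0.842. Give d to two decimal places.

d_min ≈ 0.20

For two independent groups of n = 379 each: d_min = (z_{α/2} + z_β)·√(2/n).
z-sum = 1.960 + 0.842 = 2.802.
d_min = 2.802 × √(2/379) = 2.802 × 0.0726 = 0.204.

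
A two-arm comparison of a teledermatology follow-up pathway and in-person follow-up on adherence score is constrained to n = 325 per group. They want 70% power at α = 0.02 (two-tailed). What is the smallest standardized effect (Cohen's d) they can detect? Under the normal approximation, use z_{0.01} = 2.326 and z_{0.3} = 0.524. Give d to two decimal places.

d_min ≈ 0.22

For two independent groups of n = 325 each: d_min = (z_{α/2} + z_β)·√(2/n).
z-sum = 2.326 + 0.524 = 2.850.
d_min = 2.850 × √(2/325) = 2.850 × 0.0784 = 0.224.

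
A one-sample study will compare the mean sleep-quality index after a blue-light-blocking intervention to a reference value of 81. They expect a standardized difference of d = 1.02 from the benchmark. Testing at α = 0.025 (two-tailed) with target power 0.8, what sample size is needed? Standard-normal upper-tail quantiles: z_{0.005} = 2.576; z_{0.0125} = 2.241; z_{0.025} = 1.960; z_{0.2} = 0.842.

For a one-sample test: n = ((z_{α/2} + z_β) / d)².
z_{α/2} + z_β = 2.241 + 0.842 = 3.083.
n = (3.083 / 1.02)² = 3.023² = 9.14.
Round up.

n = 10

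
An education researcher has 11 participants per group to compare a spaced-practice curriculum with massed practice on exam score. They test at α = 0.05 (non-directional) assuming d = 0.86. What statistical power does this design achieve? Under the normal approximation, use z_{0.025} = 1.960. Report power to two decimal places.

For two equal groups, power = Φ(d·√(n/2) − z_{α/2}).
d·√(n/2) = 0.86 × √(11/2) = 0.86 × 2.345 = 2.017.
z_β = 2.017 − 1.960 = 0.057.
Power = Φ(0.057) = 0.523.

power ≈ 0.52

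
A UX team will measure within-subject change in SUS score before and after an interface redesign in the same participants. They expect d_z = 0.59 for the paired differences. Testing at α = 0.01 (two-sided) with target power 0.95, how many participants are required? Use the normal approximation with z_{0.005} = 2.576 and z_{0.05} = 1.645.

n = 52 pairs

For a paired (one-sample on differences) test: n = ((z_{α/2} + z_β) / d)².
z_{α/2} + z_β = 2.576 + 1.645 = 4.221.
n = (4.221 / 0.59)² = 7.154² = 51.18.
Round up.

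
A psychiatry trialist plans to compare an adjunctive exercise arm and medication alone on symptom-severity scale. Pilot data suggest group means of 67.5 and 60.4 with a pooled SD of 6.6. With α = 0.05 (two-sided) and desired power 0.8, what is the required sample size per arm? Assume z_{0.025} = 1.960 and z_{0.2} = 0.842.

n = 14 per group

Cohen's d = |M₁ − M₂| / SD_pooled = |67.5 − 60.4| / 6.6 = 7.1 / 6.6 = 1.076.
For two independent groups with equal n: n = 2·((z_{α/2} + z_β) / d)².
z_{α/2} + z_β = 1.960 + 0.842 = 2.802.
n = 2 × (2.802 / 1.076)² = 2 × 2.604² = 2 × 6.78 = 13.6.
Round up to the next whole participant.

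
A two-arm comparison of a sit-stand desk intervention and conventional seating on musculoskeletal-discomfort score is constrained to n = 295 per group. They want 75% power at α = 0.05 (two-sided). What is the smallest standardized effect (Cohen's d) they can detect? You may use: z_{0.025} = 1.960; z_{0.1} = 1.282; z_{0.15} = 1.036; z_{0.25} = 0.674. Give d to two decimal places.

d_min ≈ 0.22

For two independent groups of n = 295 each: d_min = (z_{α/2} + z_β)·√(2/n).
z-sum = 1.960 + 0.674 = 2.634.
d_min = 2.634 × √(2/295) = 2.634 × 0.0823 = 0.217.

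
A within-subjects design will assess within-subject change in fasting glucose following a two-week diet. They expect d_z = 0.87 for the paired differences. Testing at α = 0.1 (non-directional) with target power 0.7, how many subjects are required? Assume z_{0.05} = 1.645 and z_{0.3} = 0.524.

For a paired (one-sample on differences) test: n = ((z_{α/2} + z_β) / d)².
z_{α/2} + z_β = 1.645 + 0.524 = 2.169.
n = (2.169 / 0.87)² = 2.493² = 6.22.
Round up.

n = 7 pairs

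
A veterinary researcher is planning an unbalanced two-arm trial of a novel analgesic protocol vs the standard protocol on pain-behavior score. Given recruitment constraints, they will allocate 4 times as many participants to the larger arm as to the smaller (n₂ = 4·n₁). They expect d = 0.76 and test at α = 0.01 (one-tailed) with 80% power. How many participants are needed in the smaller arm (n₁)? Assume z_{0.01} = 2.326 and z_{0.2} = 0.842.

n₁ = 22

With allocation ratio k = n₂/n₁ = 4, Var(x̄₁−x̄₂) = σ²(1/n₁ + 1/(k·n₁)) = σ²·(k+1)/(k·n₁).
So n₁ = (1 + 1/k)·((z_{α} + z_β)/d)² = 1.250 × (3.168/0.76)².
n₁ = 1.250 × 17.38 = 21.7.
Round up: n₁ = 22, giving n₂ = 4 × 22 = 88.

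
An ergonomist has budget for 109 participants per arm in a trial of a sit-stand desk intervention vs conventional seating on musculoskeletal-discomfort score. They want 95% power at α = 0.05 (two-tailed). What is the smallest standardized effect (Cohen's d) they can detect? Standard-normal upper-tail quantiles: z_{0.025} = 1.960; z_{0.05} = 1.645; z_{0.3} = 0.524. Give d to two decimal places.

d_min ≈ 0.49

For two independent groups of n = 109 each: d_min = (z_{α/2} + z_β)·√(2/n).
z-sum = 1.960 + 1.645 = 3.605.
d_min = 3.605 × √(2/109) = 3.605 × 0.1355 = 0.488.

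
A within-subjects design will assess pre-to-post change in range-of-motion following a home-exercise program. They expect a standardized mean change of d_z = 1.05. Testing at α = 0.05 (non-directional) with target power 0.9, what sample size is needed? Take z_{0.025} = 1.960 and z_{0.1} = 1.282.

For a paired (one-sample on differences) test: n = ((z_{α/2} + z_β) / d)².
z_{α/2} + z_β = 1.960 + 1.282 = 3.242.
n = (3.242 / 1.05)² = 3.088² = 9.53.
Round up.

n = 10 pairs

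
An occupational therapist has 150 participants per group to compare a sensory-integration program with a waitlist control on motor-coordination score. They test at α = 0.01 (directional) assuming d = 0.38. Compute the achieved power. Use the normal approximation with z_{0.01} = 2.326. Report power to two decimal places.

For two equal groups, power = Φ(d·√(n/2) − z_{α}).
d·√(n/2) = 0.38 × √(150/2) = 0.38 × 8.660 = 3.291.
z_β = 3.291 − 2.326 = 0.965.
Power = Φ(0.965) = 0.833.

power ≈ 0.83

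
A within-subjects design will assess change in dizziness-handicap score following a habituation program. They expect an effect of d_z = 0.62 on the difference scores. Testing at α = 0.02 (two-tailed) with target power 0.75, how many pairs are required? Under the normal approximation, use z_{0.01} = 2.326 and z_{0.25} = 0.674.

n = 24 pairs

For a paired (one-sample on differences) test: n = ((z_{α/2} + z_β) / d)².
z_{α/2} + z_β = 2.326 + 0.674 = 3.000.
n = (3.000 / 0.62)² = 4.839² = 23.41.
Round up.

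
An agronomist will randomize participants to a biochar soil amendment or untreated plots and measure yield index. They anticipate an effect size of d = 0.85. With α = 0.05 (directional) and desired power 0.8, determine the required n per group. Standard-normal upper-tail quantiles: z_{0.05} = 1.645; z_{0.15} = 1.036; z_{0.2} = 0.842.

For two independent groups with equal n: n = 2·((z_{α} + z_β) / d)².
z_{α} + z_β = 1.645 + 0.842 = 2.487.
n = 2 × (2.487 / 0.85)² = 2 × 2.926² = 2 × 8.56 = 17.1.
Round up to the next whole participant.

n = 18 per group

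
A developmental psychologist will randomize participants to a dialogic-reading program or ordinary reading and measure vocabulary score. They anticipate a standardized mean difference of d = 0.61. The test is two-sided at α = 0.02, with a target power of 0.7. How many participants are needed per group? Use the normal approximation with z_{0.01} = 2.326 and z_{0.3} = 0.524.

For two independent groups with equal n: n = 2·((z_{α/2} + z_β) / d)².
z_{α/2} + z_β = 2.326 + 0.524 = 2.850.
n = 2 × (2.850 / 0.61)² = 2 × 4.672² = 2 × 21.83 = 43.7.
Round up to the next whole participant.

n = 44 per group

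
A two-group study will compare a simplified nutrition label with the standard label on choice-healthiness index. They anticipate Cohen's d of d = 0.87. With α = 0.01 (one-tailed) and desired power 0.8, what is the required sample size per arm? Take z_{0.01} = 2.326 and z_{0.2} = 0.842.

For two independent groups with equal n: n = 2·((z_{α} + z_β) / d)².
z_{α} + z_β = 2.326 + 0.842 = 3.168.
n = 2 × (3.168 / 0.87)² = 2 × 3.641² = 2 × 13.26 = 26.5.
Round up to the next whole participant.

n = 27 per group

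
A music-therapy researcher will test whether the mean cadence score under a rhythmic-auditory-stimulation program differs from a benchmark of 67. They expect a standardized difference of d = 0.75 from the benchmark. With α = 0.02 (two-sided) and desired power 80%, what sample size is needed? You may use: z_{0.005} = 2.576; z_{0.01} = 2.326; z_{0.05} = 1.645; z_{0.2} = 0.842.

n = 18

For a one-sample test: n = ((z_{α/2} + z_β) / d)².
z_{α/2} + z_β = 2.326 + 0.842 = 3.168.
n = (3.168 / 0.75)² = 4.224² = 17.84.
Round up.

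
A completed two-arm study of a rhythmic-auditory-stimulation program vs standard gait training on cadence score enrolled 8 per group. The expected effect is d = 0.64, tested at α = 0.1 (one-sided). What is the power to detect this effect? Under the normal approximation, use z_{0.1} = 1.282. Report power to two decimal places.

For two equal groups, power = Φ(d·√(n/2) − z_{α}).
d·√(n/2) = 0.64 × √(8/2) = 0.64 × 2.000 = 1.280.
z_β = 1.280 − 1.282 = -0.002.
Power = Φ(-0.002) = 0.499.

power ≈ 0.50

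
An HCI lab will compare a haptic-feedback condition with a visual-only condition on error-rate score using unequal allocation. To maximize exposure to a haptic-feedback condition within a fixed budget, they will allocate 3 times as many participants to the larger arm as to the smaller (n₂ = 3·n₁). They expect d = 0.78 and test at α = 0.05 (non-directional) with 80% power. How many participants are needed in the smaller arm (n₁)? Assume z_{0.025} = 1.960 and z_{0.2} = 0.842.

With allocation ratio k = n₂/n₁ = 3, Var(x̄₁−x̄₂) = σ²(1/n₁ + 1/(k·n₁)) = σ²·(k+1)/(k·n₁).
So n₁ = (1 + 1/k)·((z_{α/2} + z_β)/d)² = 1.333 × (2.802/0.78)².
n₁ = 1.333 × 12.90 = 17.2.
Round up: n₁ = 18, giving n₂ = 3 × 18 = 54.

n₁ = 18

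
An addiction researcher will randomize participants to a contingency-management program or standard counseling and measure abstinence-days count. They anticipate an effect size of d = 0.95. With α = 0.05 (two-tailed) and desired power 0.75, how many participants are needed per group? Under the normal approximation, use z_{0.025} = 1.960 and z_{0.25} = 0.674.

n = 16 per group

For two independent groups with equal n: n = 2·((z_{α/2} + z_β) / d)².
z_{α/2} + z_β = 1.960 + 0.674 = 2.634.
n = 2 × (2.634 / 0.95)² = 2 × 2.773² = 2 × 7.69 = 15.4.
Round up to the next whole participant.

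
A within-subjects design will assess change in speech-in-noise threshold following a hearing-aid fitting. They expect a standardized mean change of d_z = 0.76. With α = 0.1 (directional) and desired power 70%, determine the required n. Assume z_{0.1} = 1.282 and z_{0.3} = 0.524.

For a paired (one-sample on differences) test: n = ((z_{α} + z_β) / d)².
z_{α} + z_β = 1.282 + 0.524 = 1.806.
n = (1.806 / 0.76)² = 2.376² = 5.65.
Round up.

n = 6 pairs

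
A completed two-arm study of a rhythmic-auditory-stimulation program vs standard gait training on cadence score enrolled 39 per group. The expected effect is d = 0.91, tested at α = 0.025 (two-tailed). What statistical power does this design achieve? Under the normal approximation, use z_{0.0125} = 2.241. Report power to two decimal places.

power ≈ 0.96

For two equal groups, power = Φ(d·√(n/2) − z_{α/2}).
d·√(n/2) = 0.91 × √(39/2) = 0.91 × 4.416 = 4.018.
z_β = 4.018 − 2.241 = 1.777.
Power = Φ(1.777) = 0.962.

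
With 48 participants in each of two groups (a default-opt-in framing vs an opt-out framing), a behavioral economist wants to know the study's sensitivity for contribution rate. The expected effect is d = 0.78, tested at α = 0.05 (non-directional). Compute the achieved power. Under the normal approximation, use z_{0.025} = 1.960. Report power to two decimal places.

power ≈ 0.97

For two equal groups, power = Φ(d·√(n/2) − z_{α/2}).
d·√(n/2) = 0.78 × √(48/2) = 0.78 × 4.899 = 3.821.
z_β = 3.821 − 1.960 = 1.861.
Power = Φ(1.861) = 0.969.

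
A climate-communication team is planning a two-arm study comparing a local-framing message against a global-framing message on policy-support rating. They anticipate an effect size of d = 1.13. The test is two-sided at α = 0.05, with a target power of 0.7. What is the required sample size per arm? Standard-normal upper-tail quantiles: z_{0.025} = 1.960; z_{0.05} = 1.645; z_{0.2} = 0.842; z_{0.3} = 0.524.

n = 10 per group

For two independent groups with equal n: n = 2·((z_{α/2} + z_β) / d)².
z_{α/2} + z_β = 1.960 + 0.524 = 2.484.
n = 2 × (2.484 / 1.13)² = 2 × 2.198² = 2 × 4.83 = 9.7.
Round up to the next whole participant.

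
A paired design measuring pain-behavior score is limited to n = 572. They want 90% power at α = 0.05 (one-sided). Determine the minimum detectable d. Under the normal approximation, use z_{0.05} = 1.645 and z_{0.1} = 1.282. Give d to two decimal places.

For a single sample (or paired design) of n = 572: d_min = (z_{α} + z_β)/√n.
z-sum = 1.645 + 1.282 = 2.927.
d_min = 2.927 / √572 = 2.927 / 23.917 = 0.122.

d_min ≈ 0.12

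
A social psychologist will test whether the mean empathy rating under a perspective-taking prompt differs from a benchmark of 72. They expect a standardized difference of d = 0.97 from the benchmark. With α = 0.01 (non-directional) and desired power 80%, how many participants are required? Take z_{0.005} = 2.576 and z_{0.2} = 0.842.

For a one-sample test: n = ((z_{α/2} + z_β) / d)².
z_{α/2} + z_β = 2.576 + 0.842 = 3.418.
n = (3.418 / 0.97)² = 3.524² = 12.42.
Round up.

n = 13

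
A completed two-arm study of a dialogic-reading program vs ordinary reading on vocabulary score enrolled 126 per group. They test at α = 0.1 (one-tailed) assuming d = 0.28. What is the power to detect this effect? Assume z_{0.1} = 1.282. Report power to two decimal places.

For two equal groups, power = Φ(d·√(n/2) − z_{α}).
d·√(n/2) = 0.28 × √(126/2) = 0.28 × 7.937 = 2.222.
z_β = 2.222 − 1.282 = 0.940.
Power = Φ(0.940) = 0.827.

power ≈ 0.83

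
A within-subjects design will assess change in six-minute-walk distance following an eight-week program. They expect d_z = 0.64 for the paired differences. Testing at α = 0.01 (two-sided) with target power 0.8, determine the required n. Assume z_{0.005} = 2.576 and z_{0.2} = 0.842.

For a paired (one-sample on differences) test: n = ((z_{α/2} + z_β) / d)².
z_{α/2} + z_β = 2.576 + 0.842 = 3.418.
n = (3.418 / 0.64)² = 5.341² = 28.52.
Round up.

n = 29 pairs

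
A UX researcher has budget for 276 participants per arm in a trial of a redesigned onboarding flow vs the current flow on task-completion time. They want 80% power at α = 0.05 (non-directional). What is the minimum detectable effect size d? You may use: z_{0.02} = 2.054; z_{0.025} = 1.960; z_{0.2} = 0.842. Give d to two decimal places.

d_min ≈ 0.24

For two independent groups of n = 276 each: d_min = (z_{α/2} + z_β)·√(2/n).
z-sum = 1.960 + 0.842 = 2.802.
d_min = 2.802 × √(2/276) = 2.802 × 0.0851 = 0.239.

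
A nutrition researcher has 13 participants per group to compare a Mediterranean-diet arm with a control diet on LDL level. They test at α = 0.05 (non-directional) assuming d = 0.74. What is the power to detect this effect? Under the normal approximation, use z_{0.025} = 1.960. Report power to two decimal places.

For two equal groups, power = Φ(d·√(n/2) − z_{α/2}).
d·√(n/2) = 0.74 × √(13/2) = 0.74 × 2.550 = 1.887.
z_β = 1.887 − 1.960 = -0.073.
Power = Φ(-0.073) = 0.471.

power ≈ 0.47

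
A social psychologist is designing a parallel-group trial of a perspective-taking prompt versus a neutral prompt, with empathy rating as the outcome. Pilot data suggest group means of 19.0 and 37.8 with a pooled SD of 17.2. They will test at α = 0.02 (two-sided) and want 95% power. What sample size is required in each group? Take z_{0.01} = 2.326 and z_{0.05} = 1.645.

Cohen's d = |M₁ − M₂| / SD_pooled = |19.0 − 37.8| / 17.2 = 18.8 / 17.2 = 1.093.
For two independent groups with equal n: n = 2·((z_{α/2} + z_β) / d)².
z_{α/2} + z_β = 2.326 + 1.645 = 3.971.
n = 2 × (3.971 / 1.093)² = 2 × 3.633² = 2 × 13.20 = 26.4.
Round up to the next whole participant.

n = 27 per group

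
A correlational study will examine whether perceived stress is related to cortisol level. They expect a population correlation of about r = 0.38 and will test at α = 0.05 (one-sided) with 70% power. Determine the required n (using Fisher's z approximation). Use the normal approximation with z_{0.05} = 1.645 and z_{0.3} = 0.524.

n = 33

Fisher's z: C = ½·ln((1+r)/(1−r)) = ½·ln(2.2258) = 0.4001.
n = ((z_{α} + z_β)/C)² + 3.
(1.645 + 0.524) / 0.4001 = 2.169 / 0.4001 = 5.421.
n = 5.421² + 3 = 29.39 + 3 = 32.4.
Round up.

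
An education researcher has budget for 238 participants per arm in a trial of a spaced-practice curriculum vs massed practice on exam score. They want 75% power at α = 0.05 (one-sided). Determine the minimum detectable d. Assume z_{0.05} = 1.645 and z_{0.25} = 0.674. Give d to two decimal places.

d_min ≈ 0.21

For two independent groups of n = 238 each: d_min = (z_{α} + z_β)·√(2/n).
z-sum = 1.645 + 0.674 = 2.319.
d_min = 2.319 × √(2/238) = 2.319 × 0.0917 = 0.213.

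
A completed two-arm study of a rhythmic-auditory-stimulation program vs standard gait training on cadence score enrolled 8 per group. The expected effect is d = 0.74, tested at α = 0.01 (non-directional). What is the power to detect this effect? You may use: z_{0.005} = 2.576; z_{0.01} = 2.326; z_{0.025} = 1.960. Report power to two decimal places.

For two equal groups, power = Φ(d·√(n/2) − z_{α/2}).
d·√(n/2) = 0.74 × √(8/2) = 0.74 × 2.000 = 1.480.
z_β = 1.480 − 2.576 = -1.096.
Power = Φ(-1.096) = 0.137.

power ≈ 0.14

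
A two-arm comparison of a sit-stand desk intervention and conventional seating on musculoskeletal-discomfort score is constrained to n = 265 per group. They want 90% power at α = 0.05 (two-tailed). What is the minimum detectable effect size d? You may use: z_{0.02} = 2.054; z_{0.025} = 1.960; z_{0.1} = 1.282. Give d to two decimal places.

For two independent groups of n = 265 each: d_min = (z_{α/2} + z_β)·√(2/n).
z-sum = 1.960 + 1.282 = 3.242.
d_min = 3.242 × √(2/265) = 3.242 × 0.0869 = 0.282.

d_min ≈ 0.28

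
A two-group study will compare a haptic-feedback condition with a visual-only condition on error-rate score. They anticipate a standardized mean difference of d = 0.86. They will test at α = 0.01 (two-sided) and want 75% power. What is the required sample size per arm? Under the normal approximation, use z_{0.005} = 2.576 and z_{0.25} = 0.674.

For two independent groups with equal n: n = 2·((z_{α/2} + z_β) / d)².
z_{α/2} + z_β = 2.576 + 0.674 = 3.250.
n = 2 × (3.250 / 0.86)² = 2 × 3.779² = 2 × 14.28 = 28.6.
Round up to the next whole participant.

n = 29 per group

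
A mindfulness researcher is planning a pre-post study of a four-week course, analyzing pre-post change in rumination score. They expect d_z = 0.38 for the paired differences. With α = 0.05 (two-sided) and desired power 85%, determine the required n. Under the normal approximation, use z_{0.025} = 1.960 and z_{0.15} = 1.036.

n = 63 pairs

For a paired (one-sample on differences) test: n = ((z_{α/2} + z_β) / d)².
z_{α/2} + z_β = 1.960 + 1.036 = 2.996.
n = (2.996 / 0.38)² = 7.884² = 62.16.
Round up.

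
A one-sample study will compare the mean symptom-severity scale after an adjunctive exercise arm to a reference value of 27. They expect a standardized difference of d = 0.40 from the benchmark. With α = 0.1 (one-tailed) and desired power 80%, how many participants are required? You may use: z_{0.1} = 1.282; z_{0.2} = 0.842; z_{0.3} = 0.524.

For a one-sample test: n = ((z_{α} + z_β) / d)².
z_{α} + z_β = 1.282 + 0.842 = 2.124.
n = (2.124 / 0.40)² = 5.310² = 28.20.
Round up.

n = 29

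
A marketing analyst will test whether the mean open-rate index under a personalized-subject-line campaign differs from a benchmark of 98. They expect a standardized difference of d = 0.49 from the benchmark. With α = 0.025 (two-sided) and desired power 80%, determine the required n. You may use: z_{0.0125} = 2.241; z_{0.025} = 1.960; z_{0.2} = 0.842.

n = 40

For a one-sample test: n = ((z_{α/2} + z_β) / d)².
z_{α/2} + z_β = 2.241 + 0.842 = 3.083.
n = (3.083 / 0.49)² = 6.292² = 39.59.
Round up.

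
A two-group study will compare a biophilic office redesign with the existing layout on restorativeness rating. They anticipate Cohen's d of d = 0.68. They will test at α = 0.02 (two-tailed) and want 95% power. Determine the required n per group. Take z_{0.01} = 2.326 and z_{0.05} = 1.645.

n = 69 per group

For two independent groups with equal n: n = 2·((z_{α/2} + z_β) / d)².
z_{α/2} + z_β = 2.326 + 1.645 = 3.971.
n = 2 × (3.971 / 0.68)² = 2 × 5.840² = 2 × 34.10 = 68.2.
Round up to the next whole participant.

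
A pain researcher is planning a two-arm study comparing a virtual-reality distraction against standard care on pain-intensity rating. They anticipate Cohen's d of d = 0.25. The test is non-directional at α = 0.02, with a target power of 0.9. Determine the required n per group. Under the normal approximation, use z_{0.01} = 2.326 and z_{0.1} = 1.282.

n = 417 per group

For two independent groups with equal n: n = 2·((z_{α/2} + z_β) / d)².
z_{α/2} + z_β = 2.326 + 1.282 = 3.608.
n = 2 × (3.608 / 0.25)² = 2 × 14.432² = 2 × 208.28 = 416.6.
Round up to the next whole participant.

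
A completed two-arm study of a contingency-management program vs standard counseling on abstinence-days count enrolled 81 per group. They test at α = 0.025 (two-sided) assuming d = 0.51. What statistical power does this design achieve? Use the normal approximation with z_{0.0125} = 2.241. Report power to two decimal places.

For two equal groups, power = Φ(d·√(n/2) − z_{α/2}).
d·√(n/2) = 0.51 × √(81/2) = 0.51 × 6.364 = 3.246.
z_β = 3.246 − 2.241 = 1.005.
Power = Φ(1.005) = 0.842.

power ≈ 0.84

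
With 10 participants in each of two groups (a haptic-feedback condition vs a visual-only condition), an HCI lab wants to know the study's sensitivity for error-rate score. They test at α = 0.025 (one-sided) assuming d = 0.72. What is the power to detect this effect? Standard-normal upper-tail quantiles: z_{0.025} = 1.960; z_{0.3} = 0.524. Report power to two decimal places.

power ≈ 0.36

For two equal groups, power = Φ(d·√(n/2) − z_{α}).
d·√(n/2) = 0.72 × √(10/2) = 0.72 × 2.236 = 1.610.
z_β = 1.610 − 1.960 = -0.350.
Power = Φ(-0.350) = 0.363.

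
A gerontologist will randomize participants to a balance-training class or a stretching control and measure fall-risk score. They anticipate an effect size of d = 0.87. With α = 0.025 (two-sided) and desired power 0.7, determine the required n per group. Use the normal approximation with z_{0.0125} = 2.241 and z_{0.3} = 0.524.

For two independent groups with equal n: n = 2·((z_{α/2} + z_β) / d)².
z_{α/2} + z_β = 2.241 + 0.524 = 2.765.
n = 2 × (2.765 / 0.87)² = 2 × 3.178² = 2 × 10.10 = 20.2.
Round up to the next whole participant.

n = 21 per group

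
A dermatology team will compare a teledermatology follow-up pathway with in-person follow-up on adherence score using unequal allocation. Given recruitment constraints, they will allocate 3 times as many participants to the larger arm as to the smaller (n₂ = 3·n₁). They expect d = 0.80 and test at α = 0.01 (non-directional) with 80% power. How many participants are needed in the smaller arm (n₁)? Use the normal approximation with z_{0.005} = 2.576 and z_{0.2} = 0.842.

With allocation ratio k = n₂/n₁ = 3, Var(x̄₁−x̄₂) = σ²(1/n₁ + 1/(k·n₁)) = σ²·(k+1)/(k·n₁).
So n₁ = (1 + 1/k)·((z_{α/2} + z_β)/d)² = 1.333 × (3.418/0.80)².
n₁ = 1.333 × 18.25 = 24.3.
Round up: n₁ = 25, giving n₂ = 3 × 25 = 75.

n₁ = 25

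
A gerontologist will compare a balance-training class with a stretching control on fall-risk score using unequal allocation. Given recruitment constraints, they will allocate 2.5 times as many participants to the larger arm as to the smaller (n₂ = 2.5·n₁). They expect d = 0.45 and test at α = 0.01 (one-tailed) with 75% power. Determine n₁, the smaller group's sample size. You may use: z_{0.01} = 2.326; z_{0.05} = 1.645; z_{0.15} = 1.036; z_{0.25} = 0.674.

n₁ = 63

With allocation ratio k = n₂/n₁ = 2.5, Var(x̄₁−x̄₂) = σ²(1/n₁ + 1/(k·n₁)) = σ²·(k+1)/(k·n₁).
So n₁ = (1 + 1/k)·((z_{α} + z_β)/d)² = 1.400 × (3.000/0.45)².
n₁ = 1.400 × 44.44 = 62.2.
Round up: n₁ = 63, giving n₂ = ⌈2.5 × 63⌉ = ⌈157.5⌉ = 158.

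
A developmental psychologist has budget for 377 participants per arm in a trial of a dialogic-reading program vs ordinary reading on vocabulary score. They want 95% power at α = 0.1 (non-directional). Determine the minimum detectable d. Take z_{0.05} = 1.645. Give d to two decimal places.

d_min ≈ 0.24

For two independent groups of n = 377 each: d_min = (z_{α/2} + z_β)·√(2/n).
z-sum = 1.645 + 1.645 = 3.290.
d_min = 3.290 × √(2/377) = 3.290 × 0.0728 = 0.240.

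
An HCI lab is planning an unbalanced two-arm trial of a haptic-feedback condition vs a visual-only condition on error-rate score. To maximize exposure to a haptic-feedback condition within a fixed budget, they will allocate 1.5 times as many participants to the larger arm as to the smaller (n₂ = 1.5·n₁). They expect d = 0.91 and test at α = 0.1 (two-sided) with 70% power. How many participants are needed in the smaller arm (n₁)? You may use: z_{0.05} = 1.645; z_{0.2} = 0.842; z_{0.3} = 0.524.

With allocation ratio k = n₂/n₁ = 1.5, Var(x̄₁−x̄₂) = σ²(1/n₁ + 1/(k·n₁)) = σ²·(k+1)/(k·n₁).
So n₁ = (1 + 1/k)·((z_{α/2} + z_β)/d)² = 1.667 × (2.169/0.91)².
n₁ = 1.667 × 5.68 = 9.5.
Round up: n₁ = 10, giving n₂ = 1.5 × 10 = 15.

n₁ = 10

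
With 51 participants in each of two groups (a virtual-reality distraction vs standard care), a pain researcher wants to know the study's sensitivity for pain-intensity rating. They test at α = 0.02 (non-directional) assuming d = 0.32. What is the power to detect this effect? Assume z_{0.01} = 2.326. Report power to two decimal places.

For two equal groups, power = Φ(d·√(n/2) − z_{α/2}).
d·√(n/2) = 0.32 × √(51/2) = 0.32 × 5.050 = 1.616.
z_β = 1.616 − 2.326 = -0.710.
Power = Φ(-0.710) = 0.239.

power ≈ 0.24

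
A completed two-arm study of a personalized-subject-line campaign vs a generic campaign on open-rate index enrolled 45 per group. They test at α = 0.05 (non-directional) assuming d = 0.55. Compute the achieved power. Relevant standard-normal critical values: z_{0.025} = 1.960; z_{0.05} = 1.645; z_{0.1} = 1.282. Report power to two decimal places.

For two equal groups, power = Φ(d·√(n/2) − z_{α/2}).
d·√(n/2) = 0.55 × √(45/2) = 0.55 × 4.743 = 2.609.
z_β = 2.609 − 1.960 = 0.649.
Power = Φ(0.649) = 0.742.

power ≈ 0.74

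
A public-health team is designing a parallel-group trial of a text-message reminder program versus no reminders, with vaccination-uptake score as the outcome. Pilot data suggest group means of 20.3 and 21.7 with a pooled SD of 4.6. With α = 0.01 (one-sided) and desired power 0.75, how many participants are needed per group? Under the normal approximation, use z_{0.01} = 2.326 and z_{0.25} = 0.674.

n = 195 per group

Cohen's d = |M₁ − M₂| / SD_pooled = |20.3 − 21.7| / 4.6 = 1.4 / 4.6 = 0.304.
For two independent groups with equal n: n = 2·((z_{α} + z_β) / d)².
z_{α} + z_β = 2.326 + 0.674 = 3.000.
n = 2 × (3.000 / 0.304)² = 2 × 9.868² = 2 × 97.39 = 194.8.
Round up to the next whole participant.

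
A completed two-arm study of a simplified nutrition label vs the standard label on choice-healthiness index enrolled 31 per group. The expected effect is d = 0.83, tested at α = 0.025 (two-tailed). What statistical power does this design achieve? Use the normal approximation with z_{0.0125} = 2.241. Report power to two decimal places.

power ≈ 0.85

For two equal groups, power = Φ(d·√(n/2) − z_{α/2}).
d·√(n/2) = 0.83 × √(31/2) = 0.83 × 3.937 = 3.268.
z_β = 3.268 − 2.241 = 1.027.
Power = Φ(1.027) = 0.848.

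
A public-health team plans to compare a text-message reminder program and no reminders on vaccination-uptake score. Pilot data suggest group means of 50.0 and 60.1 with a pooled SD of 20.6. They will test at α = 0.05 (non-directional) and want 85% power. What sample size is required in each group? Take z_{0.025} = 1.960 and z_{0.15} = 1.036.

n = 75 per group

Cohen's d = |M₁ − M₂| / SD_pooled = |50.0 − 60.1| / 20.6 = 10.1 / 20.6 = 0.490.
For two independent groups with equal n: n = 2·((z_{α/2} + z_β) / d)².
z_{α/2} + z_β = 1.960 + 1.036 = 2.996.
n = 2 × (2.996 / 0.490)² = 2 × 6.114² = 2 × 37.38 = 74.8.
Round up to the next whole participant.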